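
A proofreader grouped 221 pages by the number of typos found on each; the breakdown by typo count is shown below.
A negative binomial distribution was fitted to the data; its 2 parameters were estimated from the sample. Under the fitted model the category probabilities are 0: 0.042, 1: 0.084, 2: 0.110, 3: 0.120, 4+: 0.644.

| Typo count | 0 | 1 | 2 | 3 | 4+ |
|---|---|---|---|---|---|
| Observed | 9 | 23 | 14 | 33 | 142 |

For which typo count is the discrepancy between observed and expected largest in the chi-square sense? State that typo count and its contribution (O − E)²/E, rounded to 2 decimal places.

Expected counts E_i = n·p_i: 221×0.042 = 9.282, 221×0.084 = 18.564, 221×0.110 = 24.31, 221×0.120 = 26.52, 221×0.644 = 142.324.
χ² = (9−9.282)²/9.282 + (23−18.564)²/18.564 + (14−24.31)²/24.31 + (33−26.52)²/26.52 + (142−142.324)²/142.324
   = 0.009 + 1.060 + 4.373 + 1.583 + 0.001
The largest term is for 2: 4.37.

2, 4.37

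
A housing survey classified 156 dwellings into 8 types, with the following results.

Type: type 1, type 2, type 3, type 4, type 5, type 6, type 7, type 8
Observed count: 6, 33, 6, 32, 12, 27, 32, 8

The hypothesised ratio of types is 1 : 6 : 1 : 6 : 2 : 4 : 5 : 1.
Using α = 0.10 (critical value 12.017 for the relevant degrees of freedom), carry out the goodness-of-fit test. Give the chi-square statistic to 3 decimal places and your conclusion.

1.869; do not reject

Ratio total = 26. Expected counts: 156×1/26 = 6, 156×6/26 = 36, 156×1/26 = 6, 156×6/26 = 36, 156×2/26 = 12, 156×4/26 = 24, 156×5/26 = 30, 156×1/26 = 6.
type 1: (6 − 6)²/6 = 0/6 = 0.0000
type 2: (33 − 36)²/36 = 9/36 = 0.2500
type 3: (6 − 6)²/6 = 0/6 = 0.0000
type 4: (32 − 36)²/36 = 16/36 = 0.4444
type 5: (12 − 12)²/12 = 0/12 = 0.0000
type 6: (27 − 24)²/24 = 9/24 = 0.3750
type 7: (32 − 30)²/30 = 4/30 = 0.1333
type 8: (8 − 6)²/6 = 4/6 = 0.6667
Sum = 1.869
df = 7. Since 1.869 < 12.017, we do not reject H₀.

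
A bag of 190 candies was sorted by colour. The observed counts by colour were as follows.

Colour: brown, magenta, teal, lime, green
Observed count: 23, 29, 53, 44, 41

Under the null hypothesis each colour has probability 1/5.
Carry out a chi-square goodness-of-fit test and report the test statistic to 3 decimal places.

Expected count for each of the 5 categories: 190/5 = 38.
brown: (23 − 38)²/38 = 225/38 = 5.9211
magenta: (29 − 38)²/38 = 81/38 = 2.1316
teal: (53 − 38)²/38 = 225/38 = 5.9211
lime: (44 − 38)²/38 = 36/38 = 0.9474
green: (41 − 38)²/38 = 9/38 = 0.2368
Sum = 15.158

15.158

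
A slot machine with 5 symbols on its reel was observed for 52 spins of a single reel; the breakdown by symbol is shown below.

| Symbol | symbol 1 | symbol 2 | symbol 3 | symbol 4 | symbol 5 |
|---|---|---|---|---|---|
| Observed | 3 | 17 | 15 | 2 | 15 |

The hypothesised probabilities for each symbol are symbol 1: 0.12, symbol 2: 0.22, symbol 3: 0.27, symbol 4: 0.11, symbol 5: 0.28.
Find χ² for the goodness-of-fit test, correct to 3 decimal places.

6.883

Expected counts E_i = n·p_i: 52×0.12 = 6.24, 52×0.22 = 11.44, 52×0.27 = 14.04, 52×0.11 = 5.72, 52×0.28 = 14.56.
cat           O        E   (O−E)²/E
symbol 1      3     6.24     1.6823
symbol 2     17    11.44     2.7022
symbol 3     15    14.04     0.0656
symbol 4      2     5.72     2.4193
symbol 5     15    14.56     0.0133
Sum = 6.883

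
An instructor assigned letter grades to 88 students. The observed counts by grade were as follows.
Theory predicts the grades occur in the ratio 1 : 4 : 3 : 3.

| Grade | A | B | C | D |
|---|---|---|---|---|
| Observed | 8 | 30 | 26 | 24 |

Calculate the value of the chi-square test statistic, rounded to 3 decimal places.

0.292

Ratio total = 11. Expected counts: 88×1/11 = 8, 88×4/11 = 32, 88×3/11 = 24, 88×3/11 = 24.
χ² = (8−8)²/8 + (30−32)²/32 + (26−24)²/24 + (24−24)²/24
   = 0.0000 + 0.1250 + 0.1667 + 0.0000
Sum = 0.292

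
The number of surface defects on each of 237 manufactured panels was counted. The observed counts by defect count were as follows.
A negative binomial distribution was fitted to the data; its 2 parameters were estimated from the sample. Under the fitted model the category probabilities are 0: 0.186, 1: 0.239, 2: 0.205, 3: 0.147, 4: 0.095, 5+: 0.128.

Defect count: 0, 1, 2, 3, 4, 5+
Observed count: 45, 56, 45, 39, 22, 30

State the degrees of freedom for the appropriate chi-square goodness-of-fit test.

There are k = 6 categories and 2 parameters estimated from the data, so df = 6 − 1 − 2 = 3.

3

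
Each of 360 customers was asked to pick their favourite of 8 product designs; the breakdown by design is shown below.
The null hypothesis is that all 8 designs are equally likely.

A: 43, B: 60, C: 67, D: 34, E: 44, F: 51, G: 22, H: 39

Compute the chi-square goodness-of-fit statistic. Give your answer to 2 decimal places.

Under H₀ each category has probability 1/8, so each expected count is 360/8 = 45.
A: (43 − 45)²/45 = 4/45 = 0.089
B: (60 − 45)²/45 = 225/45 = 5.000
C: (67 − 45)²/45 = 484/45 = 10.756
D: (34 − 45)²/45 = 121/45 = 2.689
E: (44 − 45)²/45 = 1/45 = 0.022
F: (51 − 45)²/45 = 36/45 = 0.800
G: (22 − 45)²/45 = 529/45 = 11.756
H: (39 − 45)²/45 = 36/45 = 0.800
Sum = 31.91

31.91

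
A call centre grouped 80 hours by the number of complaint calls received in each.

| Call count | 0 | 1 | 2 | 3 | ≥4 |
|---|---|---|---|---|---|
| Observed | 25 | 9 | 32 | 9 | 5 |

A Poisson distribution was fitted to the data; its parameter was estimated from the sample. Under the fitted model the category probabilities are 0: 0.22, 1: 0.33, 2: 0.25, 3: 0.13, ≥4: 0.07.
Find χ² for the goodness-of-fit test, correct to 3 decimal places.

22.032

Expected counts E_i = n·p_i: 80×0.22 = 17.6, 80×0.33 = 26.4, 80×0.25 = 20, 80×0.13 = 10.4, 80×0.07 = 5.6.
cat         O        E   (O−E)²/E
0          25     17.6     3.1114
1           9     26.4    11.4682
2          32       20     7.2000
3           9     10.4     0.1885
≥4          5      5.6     0.0643
Sum = 22.032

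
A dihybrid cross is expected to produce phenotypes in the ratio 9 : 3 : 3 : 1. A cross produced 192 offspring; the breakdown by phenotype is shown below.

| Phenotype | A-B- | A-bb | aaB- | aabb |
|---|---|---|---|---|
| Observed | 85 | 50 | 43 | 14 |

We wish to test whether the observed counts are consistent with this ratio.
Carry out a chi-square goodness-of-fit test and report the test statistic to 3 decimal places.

Ratio total = 16. Expected counts: 192×9/16 = 108, 192×3/16 = 36, 192×3/16 = 36, 192×1/16 = 12.
χ² = (85−108)²/108 + (50−36)²/36 + (43−36)²/36 + (14−12)²/12
   = 4.8981 + 5.4444 + 1.3611 + 0.3333
Sum = 12.037

12.037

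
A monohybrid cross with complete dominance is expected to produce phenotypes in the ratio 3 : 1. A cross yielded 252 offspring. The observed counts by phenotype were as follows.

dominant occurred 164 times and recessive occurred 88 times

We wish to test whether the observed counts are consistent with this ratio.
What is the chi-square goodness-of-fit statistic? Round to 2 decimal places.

13.23

Ratio total = 4. Expected counts: 252×3/4 = 189, 252×1/4 = 63.
cat            O        E   (O−E)²/E
dominant     164      189      3.307
recessive     88       63      9.921
Sum = 13.23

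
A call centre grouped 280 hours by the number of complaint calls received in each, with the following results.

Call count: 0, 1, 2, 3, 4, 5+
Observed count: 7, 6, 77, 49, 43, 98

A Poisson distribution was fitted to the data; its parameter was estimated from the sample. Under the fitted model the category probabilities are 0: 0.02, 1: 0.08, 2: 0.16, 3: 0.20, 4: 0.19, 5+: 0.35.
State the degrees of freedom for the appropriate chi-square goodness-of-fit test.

4

There are k = 6 categories and 1 parameter estimated from the data, so df = 6 − 1 − 1 = 4.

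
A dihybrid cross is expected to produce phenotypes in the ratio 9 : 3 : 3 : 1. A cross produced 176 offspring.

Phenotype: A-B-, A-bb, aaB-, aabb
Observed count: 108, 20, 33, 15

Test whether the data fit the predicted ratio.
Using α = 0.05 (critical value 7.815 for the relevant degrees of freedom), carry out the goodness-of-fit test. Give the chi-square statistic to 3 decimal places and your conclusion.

7.394; do not reject

Ratio total = 16. Expected counts: 176×9/16 = 99, 176×3/16 = 33, 176×3/16 = 33, 176×1/16 = 11.
A-B-: (108 − 99)²/99 = 81/99 = 0.8182
A-bb: (20 − 33)²/33 = 169/33 = 5.1212
aaB-: (33 − 33)²/33 = 0/33 = 0.0000
aabb: (15 − 11)²/11 = 16/11 = 1.4545
Sum = 7.394
df = 3. Since 7.394 < 7.815, we do not reject H₀.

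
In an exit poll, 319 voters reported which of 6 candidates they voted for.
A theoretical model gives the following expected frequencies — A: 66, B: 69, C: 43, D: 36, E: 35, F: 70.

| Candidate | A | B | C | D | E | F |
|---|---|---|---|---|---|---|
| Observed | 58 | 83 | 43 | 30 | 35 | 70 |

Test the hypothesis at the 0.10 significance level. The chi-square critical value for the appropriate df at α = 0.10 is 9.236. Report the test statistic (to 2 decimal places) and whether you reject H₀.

4.81; do not reject

A: (58 − 66)²/66 = 64/66 = 0.970
B: (83 − 69)²/69 = 196/69 = 2.841
C: (43 − 43)²/43 = 0/43 = 0.000
D: (30 − 36)²/36 = 36/36 = 1.000
E: (35 − 35)²/35 = 0/35 = 0.000
F: (70 − 70)²/70 = 0/70 = 0.000
Sum = 4.81
df = 5. Since 4.81 < 9.236, we do not reject H₀.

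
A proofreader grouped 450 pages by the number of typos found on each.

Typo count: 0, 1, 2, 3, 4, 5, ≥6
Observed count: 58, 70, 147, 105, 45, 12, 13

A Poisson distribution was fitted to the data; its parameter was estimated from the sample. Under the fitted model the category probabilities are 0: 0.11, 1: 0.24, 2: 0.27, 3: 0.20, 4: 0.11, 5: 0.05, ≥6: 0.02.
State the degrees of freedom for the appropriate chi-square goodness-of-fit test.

There are k = 7 categories and 1 parameter estimated from the data, so df = 7 − 1 − 1 = 5.

5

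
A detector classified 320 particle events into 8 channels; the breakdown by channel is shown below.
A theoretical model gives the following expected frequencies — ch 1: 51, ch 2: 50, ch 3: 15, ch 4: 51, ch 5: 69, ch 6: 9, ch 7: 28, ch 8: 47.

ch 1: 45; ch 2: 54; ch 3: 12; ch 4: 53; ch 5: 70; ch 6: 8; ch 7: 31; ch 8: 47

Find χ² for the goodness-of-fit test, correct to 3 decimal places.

2.151

ch 1: (45 − 51)²/51 = 36/51 = 0.7059
ch 2: (54 − 50)²/50 = 16/50 = 0.3200
ch 3: (12 − 15)²/15 = 9/15 = 0.6000
ch 4: (53 − 51)²/51 = 4/51 = 0.0784
ch 5: (70 − 69)²/69 = 1/69 = 0.0145
ch 6: (8 − 9)²/9 = 1/9 = 0.1111
ch 7: (31 − 28)²/28 = 9/28 = 0.3214
ch 8: (47 − 47)²/47 = 0/47 = 0.0000
Sum = 2.151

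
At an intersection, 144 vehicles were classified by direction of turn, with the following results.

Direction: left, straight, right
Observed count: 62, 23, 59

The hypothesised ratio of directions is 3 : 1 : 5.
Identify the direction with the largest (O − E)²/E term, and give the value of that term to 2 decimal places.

right, 5.51

Ratio total = 9. Expected counts: 144×3/9 = 48, 144×1/9 = 16, 144×5/9 = 80.
left: (62 − 48)²/48 = 196/48 = 4.083
straight: (23 − 16)²/16 = 49/16 = 3.063
right: (59 − 80)²/80 = 441/80 = 5.513
The largest term is for right: 5.51.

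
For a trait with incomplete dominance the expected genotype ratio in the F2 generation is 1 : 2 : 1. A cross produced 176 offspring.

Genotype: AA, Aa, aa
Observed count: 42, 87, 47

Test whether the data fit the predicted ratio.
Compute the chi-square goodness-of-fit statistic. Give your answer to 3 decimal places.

0.307

Ratio total = 4. Expected counts: 176×1/4 = 44, 176×2/4 = 88, 176×1/4 = 44.
χ² = (42−44)²/44 + (87−88)²/88 + (47−44)²/44
   = 0.0909 + 0.0114 + 0.2045
Sum = 0.307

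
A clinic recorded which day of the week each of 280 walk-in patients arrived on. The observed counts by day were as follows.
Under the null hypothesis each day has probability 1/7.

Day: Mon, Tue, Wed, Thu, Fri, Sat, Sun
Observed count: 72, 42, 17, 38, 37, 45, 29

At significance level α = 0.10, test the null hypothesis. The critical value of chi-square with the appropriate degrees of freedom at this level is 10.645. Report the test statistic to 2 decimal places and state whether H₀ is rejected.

42.90; reject

Under H₀ each category has probability 1/7, so each expected count is 280/7 = 40.
χ² = (72−40)²/40 + (42−40)²/40 + (17−40)²/40 + (38−40)²/40 + (37−40)²/40 + (45−40)²/40 + (29−40)²/40
   = 25.600 + 0.100 + 13.225 + 0.100 + 0.225 + 0.625 + 3.025
Sum = 42.90
df = 6. Since 42.90 > 10.645, we reject H₀.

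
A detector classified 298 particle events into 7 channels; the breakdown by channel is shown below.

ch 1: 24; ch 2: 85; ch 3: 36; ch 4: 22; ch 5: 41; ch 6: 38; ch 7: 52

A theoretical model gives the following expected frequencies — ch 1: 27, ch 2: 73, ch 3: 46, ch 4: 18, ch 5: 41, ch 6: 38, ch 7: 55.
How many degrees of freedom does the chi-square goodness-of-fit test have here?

6

There are k = 7 categories and no parameters were estimated from the data, so df = 7 − 1 = 6.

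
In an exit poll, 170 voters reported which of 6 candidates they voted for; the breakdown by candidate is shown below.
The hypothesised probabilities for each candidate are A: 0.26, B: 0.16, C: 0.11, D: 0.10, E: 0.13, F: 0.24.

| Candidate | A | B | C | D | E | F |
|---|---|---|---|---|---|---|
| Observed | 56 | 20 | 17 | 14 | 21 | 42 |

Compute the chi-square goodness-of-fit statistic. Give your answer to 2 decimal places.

5.83

Expected counts E_i = n·p_i: 170×0.26 = 44.2, 170×0.16 = 27.2, 170×0.11 = 18.7, 170×0.10 = 17, 170×0.13 = 22.1, 170×0.24 = 40.8.
cat         O        E   (O−E)²/E
A          56     44.2      3.150
B          20     27.2      1.906
C          17     18.7      0.155
D          14       17      0.529
E          21     22.1      0.055
F          42     40.8      0.035
Sum = 5.83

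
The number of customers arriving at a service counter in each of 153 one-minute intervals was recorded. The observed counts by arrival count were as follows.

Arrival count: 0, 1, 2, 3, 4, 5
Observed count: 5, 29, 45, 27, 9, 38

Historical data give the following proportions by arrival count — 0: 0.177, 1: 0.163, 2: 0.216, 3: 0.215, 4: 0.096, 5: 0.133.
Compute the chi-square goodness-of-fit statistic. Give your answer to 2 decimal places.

Expected counts E_i = n·p_i: 153×0.177 = 27.081, 153×0.163 = 24.939, 153×0.216 = 33.048, 153×0.215 = 32.895, 153×0.096 = 14.688, 153×0.133 = 20.349.
0: (5 − 27.081)²/27.081 = 487.570561/27.081 = 18.004
1: (29 − 24.939)²/24.939 = 16.491721/24.939 = 0.661
2: (45 − 33.048)²/33.048 = 142.850304/33.048 = 4.323
3: (27 − 32.895)²/32.895 = 34.751025/32.895 = 1.056
4: (9 − 14.688)²/14.688 = 32.353344/14.688 = 2.203
5: (38 − 20.349)²/20.349 = 311.557801/20.349 = 15.311
Sum = 41.56

41.56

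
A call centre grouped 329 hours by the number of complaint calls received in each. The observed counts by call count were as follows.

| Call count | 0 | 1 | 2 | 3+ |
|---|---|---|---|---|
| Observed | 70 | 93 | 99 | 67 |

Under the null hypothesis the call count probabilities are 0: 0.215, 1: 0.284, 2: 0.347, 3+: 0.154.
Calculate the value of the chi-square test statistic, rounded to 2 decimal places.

Expected counts E_i = n·p_i: 329×0.215 = 70.735, 329×0.284 = 93.436, 329×0.347 = 114.163, 329×0.154 = 50.666.
0: (70 − 70.735)²/70.735 = 0.540225/70.735 = 0.008
1: (93 − 93.436)²/93.436 = 0.190096/93.436 = 0.002
2: (99 − 114.163)²/114.163 = 229.916569/114.163 = 2.014
3+: (67 − 50.666)²/50.666 = 266.799556/50.666 = 5.266
Sum = 7.29

7.29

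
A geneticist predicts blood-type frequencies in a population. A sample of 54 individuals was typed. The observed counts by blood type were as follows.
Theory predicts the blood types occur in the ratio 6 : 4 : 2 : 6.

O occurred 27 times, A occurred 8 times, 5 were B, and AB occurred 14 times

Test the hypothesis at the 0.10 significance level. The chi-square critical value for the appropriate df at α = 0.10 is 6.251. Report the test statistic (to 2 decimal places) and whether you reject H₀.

6.89; reject

Ratio total = 18. Expected counts: 54×6/18 = 18, 54×4/18 = 12, 54×2/18 = 6, 54×6/18 = 18.
cat         O        E   (O−E)²/E
O          27       18      4.500
A           8       12      1.333
B           5        6      0.167
AB         14       18      0.889
Sum = 6.89
df = 3. Since 6.89 > 6.251, we reject H₀.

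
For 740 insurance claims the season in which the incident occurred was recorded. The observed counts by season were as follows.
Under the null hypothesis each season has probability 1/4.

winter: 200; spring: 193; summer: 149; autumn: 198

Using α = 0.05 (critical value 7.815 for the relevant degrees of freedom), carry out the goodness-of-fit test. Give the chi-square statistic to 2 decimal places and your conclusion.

9.48; reject

Under H₀ each category has probability 1/4, so each expected count is 740/4 = 185.
cat         O        E   (O−E)²/E
winter    200      185      1.216
spring    193      185      0.346
summer    149      185      7.005
autumn    198      185      0.914
Sum = 9.48
df = 3. Since 9.48 > 7.815, we reject H₀.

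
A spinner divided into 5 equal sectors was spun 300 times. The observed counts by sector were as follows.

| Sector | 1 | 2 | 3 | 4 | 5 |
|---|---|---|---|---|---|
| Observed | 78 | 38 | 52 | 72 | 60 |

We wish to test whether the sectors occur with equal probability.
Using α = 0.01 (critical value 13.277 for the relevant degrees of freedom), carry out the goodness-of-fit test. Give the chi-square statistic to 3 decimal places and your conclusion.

Under H₀ each category has probability 1/5, so each expected count is 300/5 = 60.
1: (78 − 60)²/60 = 324/60 = 5.4000
2: (38 − 60)²/60 = 484/60 = 8.0667
3: (52 − 60)²/60 = 64/60 = 1.0667
4: (72 − 60)²/60 = 144/60 = 2.4000
5: (60 − 60)²/60 = 0/60 = 0.0000
Sum = 16.933
df = 4. Since 16.933 > 13.277, we reject H₀.

16.933; reject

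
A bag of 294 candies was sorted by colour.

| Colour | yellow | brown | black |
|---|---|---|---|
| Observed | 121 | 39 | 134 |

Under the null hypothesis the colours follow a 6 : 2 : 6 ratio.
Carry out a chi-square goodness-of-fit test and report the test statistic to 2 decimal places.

Ratio total = 14. Expected counts: 294×6/14 = 126, 294×2/14 = 42, 294×6/14 = 126.
yellow: (121 − 126)²/126 = 25/126 = 0.198
brown: (39 − 42)²/42 = 9/42 = 0.214
black: (134 − 126)²/126 = 64/126 = 0.508
Sum = 0.92

0.92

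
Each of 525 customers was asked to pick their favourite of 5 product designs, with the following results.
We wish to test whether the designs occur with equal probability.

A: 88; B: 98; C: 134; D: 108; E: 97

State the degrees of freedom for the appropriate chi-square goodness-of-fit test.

There are k = 5 categories and no parameters were estimated from the data, so df = 5 − 1 = 4.

4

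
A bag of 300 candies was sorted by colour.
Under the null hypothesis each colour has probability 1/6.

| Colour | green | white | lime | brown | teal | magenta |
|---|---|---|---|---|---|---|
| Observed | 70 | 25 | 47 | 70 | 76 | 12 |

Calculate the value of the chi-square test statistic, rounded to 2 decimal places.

71.08

Expected count for each of the 6 categories: 300/6 = 50.
green: (70 − 50)²/50 = 400/50 = 8.000
white: (25 − 50)²/50 = 625/50 = 12.500
lime: (47 − 50)²/50 = 9/50 = 0.180
brown: (70 − 50)²/50 = 400/50 = 8.000
teal: (76 − 50)²/50 = 676/50 = 13.520
magenta: (12 − 50)²/50 = 1444/50 = 28.880
Sum = 71.08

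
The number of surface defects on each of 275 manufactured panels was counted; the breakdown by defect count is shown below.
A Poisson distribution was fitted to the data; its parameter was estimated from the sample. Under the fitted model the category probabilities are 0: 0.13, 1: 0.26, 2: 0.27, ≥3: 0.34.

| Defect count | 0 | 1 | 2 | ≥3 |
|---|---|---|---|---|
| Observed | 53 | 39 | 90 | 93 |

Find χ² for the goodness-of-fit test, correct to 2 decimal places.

Expected counts E_i = n·p_i: 275×0.13 = 35.75, 275×0.26 = 71.5, 275×0.27 = 74.25, 275×0.34 = 93.5.
0: (53 − 35.75)²/35.75 = 297.5625/35.75 = 8.323
1: (39 − 71.5)²/71.5 = 1056.25/71.5 = 14.773
2: (90 − 74.25)²/74.25 = 248.0625/74.25 = 3.341
≥3: (93 − 93.5)²/93.5 = 0.25/93.5 = 0.003
Sum = 26.44

26.44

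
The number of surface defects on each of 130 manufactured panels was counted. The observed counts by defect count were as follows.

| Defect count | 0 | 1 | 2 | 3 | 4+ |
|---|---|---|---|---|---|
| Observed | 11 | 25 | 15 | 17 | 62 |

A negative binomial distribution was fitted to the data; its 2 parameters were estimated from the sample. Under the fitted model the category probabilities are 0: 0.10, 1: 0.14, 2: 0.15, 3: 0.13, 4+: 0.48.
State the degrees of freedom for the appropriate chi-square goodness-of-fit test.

There are k = 5 categories and 2 parameters estimated from the data, so df = 5 − 1 − 2 = 2.

2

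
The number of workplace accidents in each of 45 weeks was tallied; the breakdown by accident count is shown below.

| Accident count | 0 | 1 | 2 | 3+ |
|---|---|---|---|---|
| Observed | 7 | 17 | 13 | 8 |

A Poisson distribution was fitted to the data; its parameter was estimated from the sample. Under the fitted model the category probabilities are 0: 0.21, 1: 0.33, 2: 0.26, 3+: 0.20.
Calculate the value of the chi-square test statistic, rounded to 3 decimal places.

Expected counts E_i = n·p_i: 45×0.21 = 9.45, 45×0.33 = 14.85, 45×0.26 = 11.7, 45×0.20 = 9.
0: (7 − 9.45)²/9.45 = 6.0025/9.45 = 0.6352
1: (17 − 14.85)²/14.85 = 4.6225/14.85 = 0.3113
2: (13 − 11.7)²/11.7 = 1.69/11.7 = 0.1444
3+: (8 − 9)²/9 = 1/9 = 0.1111
Sum = 1.202

1.202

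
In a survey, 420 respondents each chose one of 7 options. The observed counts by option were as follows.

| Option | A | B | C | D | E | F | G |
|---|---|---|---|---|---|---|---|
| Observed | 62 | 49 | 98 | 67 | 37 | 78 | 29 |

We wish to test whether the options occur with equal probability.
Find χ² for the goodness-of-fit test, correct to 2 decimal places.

57.20

Under H₀ each category has probability 1/7, so each expected count is 420/7 = 60.
χ² = (62−60)²/60 + (49−60)²/60 + (98−60)²/60 + (67−60)²/60 + (37−60)²/60 + (78−60)²/60 + (29−60)²/60
   = 0.067 + 2.017 + 24.067 + 0.817 + 8.817 + 5.400 + 16.017
Sum = 57.20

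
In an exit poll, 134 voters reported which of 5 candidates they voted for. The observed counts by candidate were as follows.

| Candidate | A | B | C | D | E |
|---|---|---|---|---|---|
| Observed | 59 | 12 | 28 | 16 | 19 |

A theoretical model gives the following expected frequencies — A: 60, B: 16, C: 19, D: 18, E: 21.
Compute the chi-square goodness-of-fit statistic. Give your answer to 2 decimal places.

χ² = (59−60)²/60 + (12−16)²/16 + (28−19)²/19 + (16−18)²/18 + (19−21)²/21
   = 0.017 + 1.000 + 4.263 + 0.222 + 0.190
Sum = 5.69

5.69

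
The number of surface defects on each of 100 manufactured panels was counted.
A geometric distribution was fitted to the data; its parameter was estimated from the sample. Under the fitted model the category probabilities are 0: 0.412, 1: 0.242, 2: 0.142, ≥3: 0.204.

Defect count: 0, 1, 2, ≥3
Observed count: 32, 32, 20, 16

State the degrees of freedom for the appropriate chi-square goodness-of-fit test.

2

There are k = 4 categories and 1 parameter estimated from the data, so df = 4 − 1 − 1 = 2.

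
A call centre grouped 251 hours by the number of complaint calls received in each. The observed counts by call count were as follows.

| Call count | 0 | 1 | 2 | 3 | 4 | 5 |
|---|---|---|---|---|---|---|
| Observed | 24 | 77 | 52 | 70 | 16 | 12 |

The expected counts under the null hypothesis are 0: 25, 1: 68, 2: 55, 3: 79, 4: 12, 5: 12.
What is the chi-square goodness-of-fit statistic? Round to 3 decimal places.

3.753

0: (24 − 25)²/25 = 1/25 = 0.0400
1: (77 − 68)²/68 = 81/68 = 1.1912
2: (52 − 55)²/55 = 9/55 = 0.1636
3: (70 − 79)²/79 = 81/79 = 1.0253
4: (16 − 12)²/12 = 16/12 = 1.3333
5: (12 − 12)²/12 = 0/12 = 0.0000
Sum = 3.753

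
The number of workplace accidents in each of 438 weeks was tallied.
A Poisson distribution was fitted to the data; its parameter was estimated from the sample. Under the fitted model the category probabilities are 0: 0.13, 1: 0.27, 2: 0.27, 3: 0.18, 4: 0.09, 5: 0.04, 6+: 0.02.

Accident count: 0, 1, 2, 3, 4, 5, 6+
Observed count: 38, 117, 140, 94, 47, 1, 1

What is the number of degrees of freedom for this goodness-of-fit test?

5

There are k = 7 categories and 1 parameter estimated from the data, so df = 7 − 1 − 1 = 5.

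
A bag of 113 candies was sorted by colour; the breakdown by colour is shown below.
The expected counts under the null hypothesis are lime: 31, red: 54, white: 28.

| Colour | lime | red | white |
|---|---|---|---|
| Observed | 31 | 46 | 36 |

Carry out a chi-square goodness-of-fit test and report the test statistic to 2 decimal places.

cat         O        E   (O−E)²/E
lime       31       31      0.000
red        46       54      1.185
white      36       28      2.286
Sum = 3.47

3.47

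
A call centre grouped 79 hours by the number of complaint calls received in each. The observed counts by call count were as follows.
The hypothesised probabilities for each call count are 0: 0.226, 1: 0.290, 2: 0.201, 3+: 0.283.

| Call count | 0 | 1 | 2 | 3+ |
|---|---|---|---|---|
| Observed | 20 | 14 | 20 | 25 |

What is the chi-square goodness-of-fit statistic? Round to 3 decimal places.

Expected counts E_i = n·p_i: 79×0.226 = 17.854, 79×0.290 = 22.91, 79×0.201 = 15.879, 79×0.283 = 22.357.
χ² = (20−17.854)²/17.854 + (14−22.91)²/22.91 + (20−15.879)²/15.879 + (25−22.357)²/22.357
   = 0.2579 + 3.4652 + 1.0695 + 0.3125
Sum = 5.105

5.105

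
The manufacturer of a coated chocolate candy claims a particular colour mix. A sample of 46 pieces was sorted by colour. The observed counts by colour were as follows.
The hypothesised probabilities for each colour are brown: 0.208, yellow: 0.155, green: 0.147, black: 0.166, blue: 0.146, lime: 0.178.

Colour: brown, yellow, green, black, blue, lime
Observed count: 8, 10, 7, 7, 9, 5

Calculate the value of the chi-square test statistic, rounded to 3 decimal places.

Expected counts E_i = n·p_i: 46×0.208 = 9.568, 46×0.155 = 7.13, 46×0.147 = 6.762, 46×0.166 = 7.636, 46×0.146 = 6.716, 46×0.178 = 8.188.
χ² = (8−9.568)²/9.568 + (10−7.13)²/7.13 + (7−6.762)²/6.762 + (7−7.636)²/7.636 + (9−6.716)²/6.716 + (5−8.188)²/8.188
   = 0.2570 + 1.1552 + 0.0084 + 0.0530 + 0.7768 + 1.2412
Sum = 3.492

3.492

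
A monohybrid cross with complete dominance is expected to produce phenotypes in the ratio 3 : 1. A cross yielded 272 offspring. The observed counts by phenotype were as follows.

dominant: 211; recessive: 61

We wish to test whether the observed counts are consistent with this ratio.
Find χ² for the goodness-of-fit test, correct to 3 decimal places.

Ratio total = 4. Expected counts: 272×3/4 = 204, 272×1/4 = 68.
χ² = (211−204)²/204 + (61−68)²/68
   = 0.2402 + 0.7206
Sum = 0.961

0.961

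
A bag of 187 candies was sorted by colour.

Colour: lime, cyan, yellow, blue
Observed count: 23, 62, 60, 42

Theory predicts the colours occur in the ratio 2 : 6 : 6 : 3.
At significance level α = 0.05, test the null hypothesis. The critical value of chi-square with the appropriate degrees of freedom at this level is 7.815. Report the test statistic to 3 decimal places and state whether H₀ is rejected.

Ratio total = 17. Expected counts: 187×2/17 = 22, 187×6/17 = 66, 187×6/17 = 66, 187×3/17 = 33.
cat         O        E   (O−E)²/E
lime       23       22     0.0455
cyan       62       66     0.2424
yellow     60       66     0.5455
blue       42       33     2.4545
Sum = 3.288
df = 3. Since 3.288 < 7.815, we do not reject H₀.

3.288; do not reject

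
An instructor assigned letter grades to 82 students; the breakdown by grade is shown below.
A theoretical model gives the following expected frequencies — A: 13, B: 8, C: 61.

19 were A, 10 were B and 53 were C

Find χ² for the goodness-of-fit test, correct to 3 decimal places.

4.318

χ² = (19−13)²/13 + (10−8)²/8 + (53−61)²/61
   = 2.7692 + 0.5000 + 1.0492
Sum = 4.318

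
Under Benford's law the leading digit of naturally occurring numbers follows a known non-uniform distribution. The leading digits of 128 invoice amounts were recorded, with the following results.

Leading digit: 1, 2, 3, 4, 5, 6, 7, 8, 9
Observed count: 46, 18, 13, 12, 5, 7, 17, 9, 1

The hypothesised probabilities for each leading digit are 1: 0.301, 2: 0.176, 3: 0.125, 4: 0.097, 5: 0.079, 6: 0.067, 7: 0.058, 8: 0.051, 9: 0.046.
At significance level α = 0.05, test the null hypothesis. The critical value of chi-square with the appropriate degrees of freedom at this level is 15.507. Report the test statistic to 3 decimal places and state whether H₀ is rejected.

Expected counts E_i = n·p_i: 128×0.301 = 38.528, 128×0.176 = 22.528, 128×0.125 = 16, 128×0.097 = 12.416, 128×0.079 = 10.112, 128×0.067 = 8.576, 128×0.058 = 7.424, 128×0.051 = 6.528, 128×0.046 = 5.888.
χ² = (46−38.528)²/38.528 + (18−22.528)²/22.528 + (13−16)²/16 + (12−12.416)²/12.416 + (5−10.112)²/10.112 + (7−8.576)²/8.576 + (17−7.424)²/7.424 + (9−6.528)²/6.528 + (1−5.888)²/5.888
   = 1.4491 + 0.9101 + 0.5625 + 0.0139 + 2.5843 + 0.2896 + 12.3518 + 0.9361 + 4.0578
Sum = 23.155
df = 8. Since 23.155 > 15.507, we reject H₀.

23.155; reject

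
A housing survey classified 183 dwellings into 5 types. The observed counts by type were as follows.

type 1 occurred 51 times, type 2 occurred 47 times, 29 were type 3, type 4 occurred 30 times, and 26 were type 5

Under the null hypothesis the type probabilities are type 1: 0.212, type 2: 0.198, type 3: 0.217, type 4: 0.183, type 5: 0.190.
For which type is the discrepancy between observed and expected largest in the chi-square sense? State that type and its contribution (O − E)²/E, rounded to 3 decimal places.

type 1, 3.839

Expected counts E_i = n·p_i: 183×0.212 = 38.796, 183×0.198 = 36.234, 183×0.217 = 39.711, 183×0.183 = 33.489, 183×0.190 = 34.77.
type 1: (51 − 38.796)²/38.796 = 148.937616/38.796 = 3.8390
type 2: (47 − 36.234)²/36.234 = 115.906756/36.234 = 3.1988
type 3: (29 − 39.711)²/39.711 = 114.725521/39.711 = 2.8890
type 4: (30 − 33.489)²/33.489 = 12.173121/33.489 = 0.3635
type 5: (26 − 34.77)²/34.77 = 76.9129/34.77 = 2.2120
The largest term is for type 1: 3.839.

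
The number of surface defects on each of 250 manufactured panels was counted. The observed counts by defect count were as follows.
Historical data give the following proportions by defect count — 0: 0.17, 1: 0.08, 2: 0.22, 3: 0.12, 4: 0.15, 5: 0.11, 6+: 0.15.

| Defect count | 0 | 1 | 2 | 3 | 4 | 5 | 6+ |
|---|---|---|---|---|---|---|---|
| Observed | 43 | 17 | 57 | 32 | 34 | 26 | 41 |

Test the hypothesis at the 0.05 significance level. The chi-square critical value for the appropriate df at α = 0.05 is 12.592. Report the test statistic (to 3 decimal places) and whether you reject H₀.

Expected counts E_i = n·p_i: 250×0.17 = 42.5, 250×0.08 = 20, 250×0.22 = 55, 250×0.12 = 30, 250×0.15 = 37.5, 250×0.11 = 27.5, 250×0.15 = 37.5.
cat         O        E   (O−E)²/E
0          43     42.5     0.0059
1          17       20     0.4500
2          57       55     0.0727
3          32       30     0.1333
4          34     37.5     0.3267
5          26     27.5     0.0818
6+         41     37.5     0.3267
Sum = 1.397
df = 6. Since 1.397 < 12.592, we do not reject H₀.

1.397; do not reject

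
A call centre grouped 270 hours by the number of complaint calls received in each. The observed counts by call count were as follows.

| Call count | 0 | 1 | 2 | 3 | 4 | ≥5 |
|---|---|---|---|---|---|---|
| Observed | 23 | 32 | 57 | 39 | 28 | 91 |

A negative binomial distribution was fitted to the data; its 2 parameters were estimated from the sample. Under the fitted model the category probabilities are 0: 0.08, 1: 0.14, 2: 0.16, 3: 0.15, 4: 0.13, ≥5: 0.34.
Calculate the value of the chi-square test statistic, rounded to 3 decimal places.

6.888

Expected counts E_i = n·p_i: 270×0.08 = 21.6, 270×0.14 = 37.8, 270×0.16 = 43.2, 270×0.15 = 40.5, 270×0.13 = 35.1, 270×0.34 = 91.8.
χ² = (23−21.6)²/21.6 + (32−37.8)²/37.8 + (57−43.2)²/43.2 + (39−40.5)²/40.5 + (28−35.1)²/35.1 + (91−91.8)²/91.8
   = 0.0907 + 0.8899 + 4.4083 + 0.0556 + 1.4362 + 0.0070
Sum = 6.888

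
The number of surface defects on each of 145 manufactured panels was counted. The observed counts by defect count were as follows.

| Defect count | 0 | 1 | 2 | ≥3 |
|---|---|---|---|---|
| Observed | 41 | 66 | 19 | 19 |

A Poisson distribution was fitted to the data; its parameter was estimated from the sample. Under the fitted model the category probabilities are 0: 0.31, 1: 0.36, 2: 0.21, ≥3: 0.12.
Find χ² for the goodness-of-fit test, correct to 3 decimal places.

8.448

Expected counts E_i = n·p_i: 145×0.31 = 44.95, 145×0.36 = 52.2, 145×0.21 = 30.45, 145×0.12 = 17.4.
0: (41 − 44.95)²/44.95 = 15.6025/44.95 = 0.3471
1: (66 − 52.2)²/52.2 = 190.44/52.2 = 3.6483
2: (19 − 30.45)²/30.45 = 131.1025/30.45 = 4.3055
≥3: (19 − 17.4)²/17.4 = 2.56/17.4 = 0.1471
Sum = 8.448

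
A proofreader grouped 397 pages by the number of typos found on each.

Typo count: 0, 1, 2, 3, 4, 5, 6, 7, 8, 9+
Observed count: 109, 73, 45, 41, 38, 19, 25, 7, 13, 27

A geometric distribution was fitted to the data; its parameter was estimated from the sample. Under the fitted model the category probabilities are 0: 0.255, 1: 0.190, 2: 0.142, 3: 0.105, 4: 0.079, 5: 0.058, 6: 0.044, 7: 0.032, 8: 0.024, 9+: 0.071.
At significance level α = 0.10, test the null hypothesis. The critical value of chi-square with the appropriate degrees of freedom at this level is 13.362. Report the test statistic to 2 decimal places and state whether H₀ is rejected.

12.21; do not reject

Expected counts E_i = n·p_i: 397×0.255 = 101.235, 397×0.190 = 75.43, 397×0.142 = 56.374, 397×0.105 = 41.685, 397×0.079 = 31.363, 397×0.058 = 23.026, 397×0.044 = 17.468, 397×0.032 = 12.704, 397×0.024 = 9.528, 397×0.071 = 28.187.
0: (109 − 101.235)²/101.235 = 60.295225/101.235 = 0.596
1: (73 − 75.43)²/75.43 = 5.9049/75.43 = 0.078
2: (45 − 56.374)²/56.374 = 129.367876/56.374 = 2.295
3: (41 − 41.685)²/41.685 = 0.469225/41.685 = 0.011
4: (38 − 31.363)²/31.363 = 44.049769/31.363 = 1.405
5: (19 − 23.026)²/23.026 = 16.208676/23.026 = 0.704
6: (25 − 17.468)²/17.468 = 56.731024/17.468 = 3.248
7: (7 − 12.704)²/12.704 = 32.535616/12.704 = 2.561
8: (13 − 9.528)²/9.528 = 12.054784/9.528 = 1.265
9+: (27 − 28.187)²/28.187 = 1.408969/28.187 = 0.050
Sum = 12.21
df = 8. Since 12.21 < 13.362, we do not reject H₀.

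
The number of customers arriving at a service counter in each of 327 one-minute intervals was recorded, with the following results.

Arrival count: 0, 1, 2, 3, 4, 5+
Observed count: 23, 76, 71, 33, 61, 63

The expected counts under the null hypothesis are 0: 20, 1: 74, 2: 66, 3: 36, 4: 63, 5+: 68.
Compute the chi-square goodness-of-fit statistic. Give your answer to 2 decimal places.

cat         O        E   (O−E)²/E
0          23       20      0.450
1          76       74      0.054
2          71       66      0.379
3          33       36      0.250
4          61       63      0.063
5+         63       68      0.368
Sum = 1.56

1.56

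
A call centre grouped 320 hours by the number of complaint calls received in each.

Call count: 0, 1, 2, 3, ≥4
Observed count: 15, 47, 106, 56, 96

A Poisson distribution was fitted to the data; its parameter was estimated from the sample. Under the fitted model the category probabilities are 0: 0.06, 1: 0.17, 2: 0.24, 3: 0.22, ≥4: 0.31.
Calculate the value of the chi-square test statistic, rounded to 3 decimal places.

16.076

Expected counts E_i = n·p_i: 320×0.06 = 19.2, 320×0.17 = 54.4, 320×0.24 = 76.8, 320×0.22 = 70.4, 320×0.31 = 99.2.
cat         O        E   (O−E)²/E
0          15     19.2     0.9188
1          47     54.4     1.0066
2         106     76.8    11.1021
3          56     70.4     2.9455
≥4         96     99.2     0.1032
Sum = 16.076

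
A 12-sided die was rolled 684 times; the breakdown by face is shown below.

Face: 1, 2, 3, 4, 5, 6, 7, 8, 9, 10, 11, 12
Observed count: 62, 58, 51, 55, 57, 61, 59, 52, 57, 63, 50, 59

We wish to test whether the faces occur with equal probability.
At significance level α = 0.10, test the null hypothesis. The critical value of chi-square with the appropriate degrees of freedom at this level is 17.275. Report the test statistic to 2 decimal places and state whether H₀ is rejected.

3.51; do not reject

Under H₀ each category has probability 1/12, so each expected count is 684/12 = 57.
χ² = (62−57)²/57 + (58−57)²/57 + (51−57)²/57 + (55−57)²/57 + (57−57)²/57 + (61−57)²/57 + (59−57)²/57 + (52−57)²/57 + (57−57)²/57 + (63−57)²/57 + (50−57)²/57 + (59−57)²/57
   = 0.439 + 0.018 + 0.632 + 0.070 + 0.000 + 0.281 + 0.070 + 0.439 + 0.000 + 0.632 + 0.860 + 0.070
Sum = 3.51
df = 11. Since 3.51 < 17.275, we do not reject H₀.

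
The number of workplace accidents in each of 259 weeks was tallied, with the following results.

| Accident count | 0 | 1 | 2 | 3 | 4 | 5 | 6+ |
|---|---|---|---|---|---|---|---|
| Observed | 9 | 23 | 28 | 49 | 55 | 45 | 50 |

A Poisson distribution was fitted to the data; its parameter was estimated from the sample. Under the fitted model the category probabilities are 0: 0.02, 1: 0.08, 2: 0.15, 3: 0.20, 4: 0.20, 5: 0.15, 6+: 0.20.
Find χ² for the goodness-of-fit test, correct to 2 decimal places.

7.48

Expected counts E_i = n·p_i: 259×0.02 = 5.18, 259×0.08 = 20.72, 259×0.15 = 38.85, 259×0.20 = 51.8, 259×0.20 = 51.8, 259×0.15 = 38.85, 259×0.20 = 51.8.
0: (9 − 5.18)²/5.18 = 14.5924/5.18 = 2.817
1: (23 − 20.72)²/20.72 = 5.1984/20.72 = 0.251
2: (28 − 38.85)²/38.85 = 117.7225/38.85 = 3.030
3: (49 − 51.8)²/51.8 = 7.84/51.8 = 0.151
4: (55 − 51.8)²/51.8 = 10.24/51.8 = 0.198
5: (45 − 38.85)²/38.85 = 37.8225/38.85 = 0.974
6+: (50 − 51.8)²/51.8 = 3.24/51.8 = 0.063
Sum = 7.48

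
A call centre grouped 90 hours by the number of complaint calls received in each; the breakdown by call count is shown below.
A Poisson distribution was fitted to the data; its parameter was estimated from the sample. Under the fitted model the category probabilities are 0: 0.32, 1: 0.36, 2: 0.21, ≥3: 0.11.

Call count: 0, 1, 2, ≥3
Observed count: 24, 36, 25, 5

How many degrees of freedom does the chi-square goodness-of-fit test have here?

2

There are k = 4 categories and 1 parameter estimated from the data, so df = 4 − 1 − 1 = 2.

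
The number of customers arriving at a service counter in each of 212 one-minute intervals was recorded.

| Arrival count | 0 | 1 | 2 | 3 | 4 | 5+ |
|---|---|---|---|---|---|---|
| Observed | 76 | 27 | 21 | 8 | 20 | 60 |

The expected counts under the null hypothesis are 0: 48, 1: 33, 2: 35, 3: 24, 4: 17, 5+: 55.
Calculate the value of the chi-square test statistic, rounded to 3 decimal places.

34.675

χ² = (76−48)²/48 + (27−33)²/33 + (21−35)²/35 + (8−24)²/24 + (20−17)²/17 + (60−55)²/55
   = 16.3333 + 1.0909 + 5.6000 + 10.6667 + 0.5294 + 0.4545
Sum = 34.675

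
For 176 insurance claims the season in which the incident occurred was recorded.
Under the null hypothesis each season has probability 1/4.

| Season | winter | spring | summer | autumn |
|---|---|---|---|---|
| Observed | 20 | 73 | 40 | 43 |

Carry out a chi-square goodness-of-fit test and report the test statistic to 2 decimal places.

32.59

Expected count for each of the 4 categories: 176/4 = 44.
winter: (20 − 44)²/44 = 576/44 = 13.091
spring: (73 − 44)²/44 = 841/44 = 19.114
summer: (40 − 44)²/44 = 16/44 = 0.364
autumn: (43 − 44)²/44 = 1/44 = 0.023
Sum = 32.59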